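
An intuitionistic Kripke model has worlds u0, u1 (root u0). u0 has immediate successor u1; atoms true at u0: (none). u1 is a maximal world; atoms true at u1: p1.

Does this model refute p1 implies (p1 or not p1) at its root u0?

No

u0 forces p1 implies (p1 or not p1): every world accessible from u0 that forces p1 (namely u1) also forces p1 or not p1.
So the root u0 forces p1 implies (p1 or not p1); the model is not a countermodel.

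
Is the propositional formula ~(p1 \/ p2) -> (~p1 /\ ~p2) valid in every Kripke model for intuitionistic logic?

Yes

This is a constructively valid De Morgan direction (negated disjunction to conjunction of negations), which is intuitionistically derivable.
From ~(p1 \/ p2): if p1 held then p1 \/ p2 would, contradiction — so ~p1; similarly ~p2.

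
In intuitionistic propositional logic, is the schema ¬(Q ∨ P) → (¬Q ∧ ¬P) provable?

Yes

This is a constructively valid De Morgan direction (negated disjunction to conjunction of negations), which is intuitionistically derivable.
From ¬(Q ∨ P): if Q held then Q ∨ P would, contradiction — so ¬Q; similarly ¬P.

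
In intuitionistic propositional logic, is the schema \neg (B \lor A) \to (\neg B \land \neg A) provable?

Yes

This is a constructively valid De Morgan direction (negated disjunction to conjunction of negations), which is intuitionistically derivable.
From \neg (B \lor A): if B held then B \lor A would, contradiction — so \neg B; similarly \neg A.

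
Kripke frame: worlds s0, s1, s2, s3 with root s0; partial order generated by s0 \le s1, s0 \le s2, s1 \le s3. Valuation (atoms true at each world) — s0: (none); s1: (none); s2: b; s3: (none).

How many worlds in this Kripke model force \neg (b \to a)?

1

s0: does not force it — s0 \nVdash \neg (b \to a) since s1 is accessible from s0 and s1 \Vdash b \to a.
s1: does not force it.
s2: forces it.
s3: does not force it.
Worlds forcing the formula: {s2}.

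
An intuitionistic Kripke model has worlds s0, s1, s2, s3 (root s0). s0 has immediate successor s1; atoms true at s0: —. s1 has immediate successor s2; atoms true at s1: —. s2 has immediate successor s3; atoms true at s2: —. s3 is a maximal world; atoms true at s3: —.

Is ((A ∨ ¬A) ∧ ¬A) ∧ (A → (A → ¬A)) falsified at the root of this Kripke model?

No

s0 ⊩ ((A ∨ ¬A) ∧ ¬A) ∧ (A → (A → ¬A)) since s0 forces both conjuncts.
So the root s0 forces ((A ∨ ¬A) ∧ ¬A) ∧ (A → (A → ¬A)); the model is not a countermodel.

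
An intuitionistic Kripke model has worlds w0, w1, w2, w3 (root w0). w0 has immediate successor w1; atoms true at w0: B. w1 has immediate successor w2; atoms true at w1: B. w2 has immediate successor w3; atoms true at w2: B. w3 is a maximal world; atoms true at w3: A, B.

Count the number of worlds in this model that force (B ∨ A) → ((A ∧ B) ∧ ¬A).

w0: does not force it — w0 ⊮ (B ∨ A) → ((A ∧ B) ∧ ¬A): already at w0 itself, w0 ⊩ B ∨ A but w0 ⊮ (A ∧ B) ∧ ¬A.
w1: does not force it — w1 ⊮ (B ∨ A) → ((A ∧ B) ∧ ¬A): already at w1 itself, w1 ⊩ B ∨ A but w1 ⊮ (A ∧ B) ∧ ¬A.
w2: does not force it — w2 ⊮ (B ∨ A) → ((A ∧ B) ∧ ¬A): already at w2 itself, w2 ⊩ B ∨ A but w2 ⊮ (A ∧ B) ∧ ¬A.
w3: does not force it.
Worlds forcing the formula: { }.

0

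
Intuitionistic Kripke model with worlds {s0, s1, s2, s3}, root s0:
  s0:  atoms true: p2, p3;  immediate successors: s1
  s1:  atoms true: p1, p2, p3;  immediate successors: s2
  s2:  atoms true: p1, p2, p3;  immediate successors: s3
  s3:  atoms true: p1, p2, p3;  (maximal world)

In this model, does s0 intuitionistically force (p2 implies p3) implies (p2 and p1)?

s0 does not force (p2 implies p3) implies (p2 and p1): already at s0 itself, s0 forces p2 implies p3 but s0 does not force p2 and p1.
s0 does not force p2 and p1 since s0 fails p1.

No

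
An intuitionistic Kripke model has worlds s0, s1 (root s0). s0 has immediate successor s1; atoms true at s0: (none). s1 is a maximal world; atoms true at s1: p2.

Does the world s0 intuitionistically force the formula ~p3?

Yes

s0 ||- ~p3: no world accessible from s0 forces p3.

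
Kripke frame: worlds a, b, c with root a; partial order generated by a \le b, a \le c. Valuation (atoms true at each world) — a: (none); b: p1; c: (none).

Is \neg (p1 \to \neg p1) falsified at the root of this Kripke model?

Yes

a \nVdash \neg (p1 \to \neg p1) since c is accessible from a and c \Vdash p1 \to \neg p1.
c \Vdash p1 \to \neg p1 vacuously: no world accessible from c forces the antecedent p1.
So the root a does not force \neg (p1 \to \neg p1); the model is a countermodel.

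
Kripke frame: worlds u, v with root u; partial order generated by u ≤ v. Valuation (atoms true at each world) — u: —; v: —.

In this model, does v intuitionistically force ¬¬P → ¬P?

v ⊩ ¬¬P → ¬P vacuously: no world accessible from v forces the antecedent ¬¬P.

Yes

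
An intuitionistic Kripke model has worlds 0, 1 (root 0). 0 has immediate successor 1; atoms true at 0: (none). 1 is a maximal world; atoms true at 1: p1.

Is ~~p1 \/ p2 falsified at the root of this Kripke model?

No

0 ||- ~~p1 \/ p2 via the disjunct ~~p1.
So the root 0 forces ~~p1 \/ p2; the model is not a countermodel.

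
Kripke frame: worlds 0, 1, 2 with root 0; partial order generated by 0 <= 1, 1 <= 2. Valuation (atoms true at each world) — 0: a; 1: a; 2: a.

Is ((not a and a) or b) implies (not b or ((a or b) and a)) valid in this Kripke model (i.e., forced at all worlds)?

0 forces ((not a and a) or b) implies (not b or ((a or b) and a)) vacuously: no world accessible from 0 forces the antecedent (not a and a) or b.
Since the root 0 forces ((not a and a) or b) implies (not b or ((a or b) and a)) and forcing is persistent (monotone upward), every world forces it.

Yes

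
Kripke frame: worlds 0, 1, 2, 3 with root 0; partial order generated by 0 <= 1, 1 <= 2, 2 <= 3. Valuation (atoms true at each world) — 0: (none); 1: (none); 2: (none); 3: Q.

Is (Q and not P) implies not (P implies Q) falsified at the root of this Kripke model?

0 does not force (Q and not P) implies not (P implies Q): at the accessible world 3, 3 forces Q and not P but 3 does not force not (P implies Q).
3 does not force not (P implies Q) since 3 is accessible from 3 and 3 forces P implies Q.
3 forces P implies Q vacuously: no world accessible from 3 forces the antecedent P.
So the root 0 does not force (Q and not P) implies not (P implies Q); the model is a countermodel.

Yes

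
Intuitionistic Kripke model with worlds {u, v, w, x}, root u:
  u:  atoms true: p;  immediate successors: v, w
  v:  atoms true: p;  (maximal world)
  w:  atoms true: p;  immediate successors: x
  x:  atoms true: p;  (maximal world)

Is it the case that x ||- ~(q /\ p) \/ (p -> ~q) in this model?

Yes

x ||- ~(q /\ p) \/ (p -> ~q) via the disjunct ~(q /\ p).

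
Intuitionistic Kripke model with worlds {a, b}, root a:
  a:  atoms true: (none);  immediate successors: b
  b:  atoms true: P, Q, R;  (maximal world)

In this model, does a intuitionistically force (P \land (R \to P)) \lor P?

a \nVdash (P \land (R \to P)) \lor P: neither disjunct is forced at a.
a \nVdash P \land (R \to P) since a fails P.

No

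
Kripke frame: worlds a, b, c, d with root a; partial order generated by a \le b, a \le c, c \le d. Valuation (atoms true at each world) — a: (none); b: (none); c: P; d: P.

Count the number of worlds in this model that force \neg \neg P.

a: does not force it — a \nVdash \neg \neg P since b is accessible from a and b \Vdash \neg P.
b: does not force it — b \nVdash \neg \neg P since b is accessible from b and b \Vdash \neg P.
c: forces it.
d: forces it.
Worlds forcing the formula: {c, d}.

2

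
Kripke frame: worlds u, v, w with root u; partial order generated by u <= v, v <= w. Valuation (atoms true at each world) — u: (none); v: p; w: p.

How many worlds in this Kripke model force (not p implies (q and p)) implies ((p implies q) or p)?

2

u: does not force it — u does not force (not p implies (q and p)) implies ((p implies q) or p): already at u itself, u forces not p implies (q and p) but u does not force (p implies q) or p.
v: forces it.
w: forces it.
Worlds forcing the formula: {v, w}.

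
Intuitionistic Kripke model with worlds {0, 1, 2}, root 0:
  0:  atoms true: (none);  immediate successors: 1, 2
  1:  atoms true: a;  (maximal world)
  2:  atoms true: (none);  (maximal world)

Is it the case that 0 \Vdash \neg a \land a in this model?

No

0 \nVdash \neg a \land a since 0 fails \neg a.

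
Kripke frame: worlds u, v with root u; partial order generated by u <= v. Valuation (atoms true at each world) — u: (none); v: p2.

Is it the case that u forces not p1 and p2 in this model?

No

u does not force not p1 and p2 since u fails p2.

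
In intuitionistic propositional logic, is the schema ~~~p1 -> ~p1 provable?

Yes

This is triple-negation reduction, which is intuitionistically derivable.
Assume ~~~p1 and suppose p1. Then ~~p1 (double-negation introduction), contradicting ~~~p1. So ~p1.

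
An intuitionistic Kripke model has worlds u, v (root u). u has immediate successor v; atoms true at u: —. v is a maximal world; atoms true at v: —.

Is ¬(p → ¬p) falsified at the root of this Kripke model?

Yes

u ⊮ ¬(p → ¬p) since u is accessible from u and u ⊩ p → ¬p.
u ⊩ p → ¬p vacuously: no world accessible from u forces the antecedent p.
So the root u does not force ¬(p → ¬p); the model is a countermodel.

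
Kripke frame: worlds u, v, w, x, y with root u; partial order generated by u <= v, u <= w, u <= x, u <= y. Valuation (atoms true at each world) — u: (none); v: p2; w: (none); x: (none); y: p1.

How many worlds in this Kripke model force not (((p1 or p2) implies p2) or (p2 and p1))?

u: does not force it — u does not force not (((p1 or p2) implies p2) or (p2 and p1)) since v is accessible from u and v forces ((p1 or p2) implies p2) or (p2 and p1).
v: does not force it — v does not force not (((p1 or p2) implies p2) or (p2 and p1)) since v is accessible from v and v forces ((p1 or p2) implies p2) or (p2 and p1).
w: does not force it.
x: does not force it.
y: forces it.
Worlds forcing the formula: {y}.

1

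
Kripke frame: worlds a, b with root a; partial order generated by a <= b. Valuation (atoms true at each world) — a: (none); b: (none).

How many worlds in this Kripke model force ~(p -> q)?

0

a: does not force it — a ||-/- ~(p -> q) since a is accessible from a and a ||- p -> q.
b: does not force it.
Worlds forcing the formula: { }.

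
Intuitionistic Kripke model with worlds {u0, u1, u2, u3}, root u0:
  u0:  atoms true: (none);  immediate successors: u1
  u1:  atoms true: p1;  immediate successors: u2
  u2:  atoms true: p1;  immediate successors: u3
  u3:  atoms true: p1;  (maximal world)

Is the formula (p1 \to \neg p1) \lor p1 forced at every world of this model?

Not every world: u0 \nVdash (p1 \to \neg p1) \lor p1.
u0 \nVdash (p1 \to \neg p1) \lor p1: neither disjunct is forced at u0.
u0 \nVdash p1 \to \neg p1: at the accessible world u1, u1 \Vdash p1 but u1 \nVdash \neg p1.
u1 \nVdash \neg p1 since u1 is accessible from u1 and u1 \Vdash p1.

No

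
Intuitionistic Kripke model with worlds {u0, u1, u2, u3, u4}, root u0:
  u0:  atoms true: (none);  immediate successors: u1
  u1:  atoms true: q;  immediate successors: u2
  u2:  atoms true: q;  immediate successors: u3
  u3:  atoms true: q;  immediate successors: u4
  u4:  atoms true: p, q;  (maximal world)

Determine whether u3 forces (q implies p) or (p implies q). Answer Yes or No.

Yes

u3 forces (q implies p) or (p implies q) via the disjunct p implies q.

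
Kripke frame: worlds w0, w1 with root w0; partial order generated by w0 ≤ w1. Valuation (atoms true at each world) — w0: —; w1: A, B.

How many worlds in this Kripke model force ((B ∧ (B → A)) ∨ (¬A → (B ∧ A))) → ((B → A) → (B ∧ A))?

w0: does not force it — w0 ⊮ ((B ∧ (B → A)) ∨ (¬A → (B ∧ A))) → ((B → A) → (B ∧ A)): already at w0 itself, w0 ⊩ (B ∧ (B → A)) ∨ (¬A → (B ∧ A)) but w0 ⊮ (B → A) → (B ∧ A).
w1: forces it.
Worlds forcing the formula: {w1}.

1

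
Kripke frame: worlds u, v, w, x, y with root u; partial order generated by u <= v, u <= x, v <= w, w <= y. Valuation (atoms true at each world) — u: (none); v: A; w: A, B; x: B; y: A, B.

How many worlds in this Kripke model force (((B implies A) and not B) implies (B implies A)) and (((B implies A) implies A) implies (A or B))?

4

u: does not force it — u does not force (((B implies A) and not B) implies (B implies A)) and (((B implies A) implies A) implies (A or B)) since u fails ((B implies A) implies A) implies (A or B).
v: forces it.
w: forces it.
x: forces it.
y: forces it.
Worlds forcing the formula: {v, w, x, y}.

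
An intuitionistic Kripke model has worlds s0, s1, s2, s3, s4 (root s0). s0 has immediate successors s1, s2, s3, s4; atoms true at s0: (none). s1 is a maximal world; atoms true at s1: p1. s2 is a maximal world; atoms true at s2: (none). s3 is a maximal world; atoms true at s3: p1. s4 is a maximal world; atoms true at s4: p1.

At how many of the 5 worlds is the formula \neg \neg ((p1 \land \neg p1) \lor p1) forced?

s0: does not force it — s0 \nVdash \neg \neg ((p1 \land \neg p1) \lor p1) since s2 is accessible from s0 and s2 \Vdash \neg ((p1 \land \neg p1) \lor p1).
s1: forces it.
s2: does not force it.
s3: forces it.
s4: forces it.
Worlds forcing the formula: {s1, s3, s4}.

3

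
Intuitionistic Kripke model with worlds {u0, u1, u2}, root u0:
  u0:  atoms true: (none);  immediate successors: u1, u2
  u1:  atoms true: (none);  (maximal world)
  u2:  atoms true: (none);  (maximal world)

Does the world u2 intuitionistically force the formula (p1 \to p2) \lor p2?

Yes

u2 \Vdash (p1 \to p2) \lor p2 via the disjunct p1 \to p2.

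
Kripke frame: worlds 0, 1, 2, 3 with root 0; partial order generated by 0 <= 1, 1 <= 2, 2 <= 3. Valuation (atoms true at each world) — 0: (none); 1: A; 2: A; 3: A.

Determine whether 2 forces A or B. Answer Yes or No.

Yes

2 forces A or B via the disjunct A.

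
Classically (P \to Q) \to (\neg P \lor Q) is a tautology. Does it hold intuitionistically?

No

This is the material-implication-as-disjunction principle, which is not intuitionistically valid.
A Kripke countermodel: worlds u, v; order generated by u \le v; atoms true at each world — u:{}; v:{P,Q}.
u \nVdash (P \to Q) \to (\neg P \lor Q): already at u itself, u \Vdash P \to Q but u \nVdash \neg P \lor Q.
u \nVdash \neg P \lor Q: neither disjunct is forced at u.
u \nVdash \neg P since v is accessible from u and v \Vdash P.
So the root u does not force the formula.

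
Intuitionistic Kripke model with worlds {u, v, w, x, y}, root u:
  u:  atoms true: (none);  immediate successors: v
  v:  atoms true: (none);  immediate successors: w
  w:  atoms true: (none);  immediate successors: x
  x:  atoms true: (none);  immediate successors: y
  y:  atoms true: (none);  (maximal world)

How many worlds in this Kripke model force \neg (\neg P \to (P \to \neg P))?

0

u: does not force it — u \nVdash \neg (\neg P \to (P \to \neg P)) since u is accessible from u and u \Vdash \neg P \to (P \to \neg P).
v: does not force it.
w: does not force it.
x: does not force it.
y: does not force it.
Worlds forcing the formula: { }.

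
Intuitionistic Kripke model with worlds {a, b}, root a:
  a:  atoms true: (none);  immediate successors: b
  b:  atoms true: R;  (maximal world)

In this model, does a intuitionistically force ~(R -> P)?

Yes

a ||- ~(R -> P): no world accessible from a forces R -> P.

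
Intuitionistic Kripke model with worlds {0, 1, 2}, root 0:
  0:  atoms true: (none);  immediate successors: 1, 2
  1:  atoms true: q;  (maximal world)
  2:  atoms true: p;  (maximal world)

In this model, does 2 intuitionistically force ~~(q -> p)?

2 ||- ~~(q -> p): no world accessible from 2 forces ~(q -> p).

Yes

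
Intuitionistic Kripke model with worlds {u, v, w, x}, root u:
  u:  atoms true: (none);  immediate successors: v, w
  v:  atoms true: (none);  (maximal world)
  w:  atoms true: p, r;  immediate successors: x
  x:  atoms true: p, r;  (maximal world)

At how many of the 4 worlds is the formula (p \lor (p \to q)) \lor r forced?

u: does not force it — u \nVdash (p \lor (p \to q)) \lor r: neither disjunct is forced at u.
v: forces it.
w: forces it.
x: forces it.
Worlds forcing the formula: {v, w, x}.

3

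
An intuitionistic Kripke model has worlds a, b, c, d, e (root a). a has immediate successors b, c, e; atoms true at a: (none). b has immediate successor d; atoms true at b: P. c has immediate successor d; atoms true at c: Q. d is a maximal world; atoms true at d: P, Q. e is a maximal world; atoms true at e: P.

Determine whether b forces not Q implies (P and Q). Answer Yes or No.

b forces not Q implies (P and Q) vacuously: no world accessible from b forces the antecedent not Q.

Yes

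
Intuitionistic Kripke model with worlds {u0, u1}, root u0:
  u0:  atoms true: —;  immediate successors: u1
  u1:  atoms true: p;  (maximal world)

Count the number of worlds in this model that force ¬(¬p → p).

u0: does not force it — u0 ⊮ ¬(¬p → p) since u0 is accessible from u0 and u0 ⊩ ¬p → p.
u1: does not force it.
Worlds forcing the formula: { }.

0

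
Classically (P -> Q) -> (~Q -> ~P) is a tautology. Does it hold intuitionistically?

This is the forward direction of contraposition, which is intuitionistically derivable.
Assume P -> Q and ~Q. If P held then Q would follow, contradicting ~Q; so ~P.

Yes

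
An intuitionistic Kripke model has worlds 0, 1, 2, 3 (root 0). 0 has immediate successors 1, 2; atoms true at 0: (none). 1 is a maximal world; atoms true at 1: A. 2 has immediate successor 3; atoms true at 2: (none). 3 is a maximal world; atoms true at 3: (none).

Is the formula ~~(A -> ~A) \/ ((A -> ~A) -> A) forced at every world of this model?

Not every world: 0 ||-/- ~~(A -> ~A) \/ ((A -> ~A) -> A).
0 ||-/- ~~(A -> ~A) \/ ((A -> ~A) -> A): neither disjunct is forced at 0.
0 ||-/- ~~(A -> ~A) since 1 is accessible from 0 and 1 ||- ~(A -> ~A).
1 ||- ~(A -> ~A): no world accessible from 1 forces A -> ~A.

No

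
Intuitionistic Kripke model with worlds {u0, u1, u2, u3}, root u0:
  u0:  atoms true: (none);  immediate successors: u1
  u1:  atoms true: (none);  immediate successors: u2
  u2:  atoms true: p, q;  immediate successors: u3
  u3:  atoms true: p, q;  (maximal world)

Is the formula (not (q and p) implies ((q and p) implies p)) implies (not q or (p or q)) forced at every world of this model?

Not every world: u0 does not force (not (q and p) implies ((q and p) implies p)) implies (not q or (p or q)).
u0 does not force (not (q and p) implies ((q and p) implies p)) implies (not q or (p or q)): already at u0 itself, u0 forces not (q and p) implies ((q and p) implies p) but u0 does not force not q or (p or q).
u0 does not force not q or (p or q): neither disjunct is forced at u0.

No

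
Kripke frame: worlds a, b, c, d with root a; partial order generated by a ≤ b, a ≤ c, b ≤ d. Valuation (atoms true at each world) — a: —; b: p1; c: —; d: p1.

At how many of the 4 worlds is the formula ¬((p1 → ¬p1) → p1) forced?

1

a: does not force it — a ⊮ ¬((p1 → ¬p1) → p1) since b is accessible from a and b ⊩ (p1 → ¬p1) → p1.
b: does not force it.
c: forces it.
d: does not force it.
Worlds forcing the formula: {c}.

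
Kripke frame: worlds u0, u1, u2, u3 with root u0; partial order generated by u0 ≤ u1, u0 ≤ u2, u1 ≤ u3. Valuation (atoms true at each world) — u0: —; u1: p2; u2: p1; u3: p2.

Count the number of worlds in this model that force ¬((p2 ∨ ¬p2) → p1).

u0: does not force it — u0 ⊮ ¬((p2 ∨ ¬p2) → p1) since u2 is accessible from u0 and u2 ⊩ (p2 ∨ ¬p2) → p1.
u1: forces it.
u2: does not force it.
u3: forces it.
Worlds forcing the formula: {u1, u3}.

2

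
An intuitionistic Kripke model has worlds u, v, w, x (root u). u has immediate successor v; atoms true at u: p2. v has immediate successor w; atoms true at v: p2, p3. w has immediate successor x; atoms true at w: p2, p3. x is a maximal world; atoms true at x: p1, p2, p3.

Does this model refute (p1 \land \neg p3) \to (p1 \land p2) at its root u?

No

u \Vdash (p1 \land \neg p3) \to (p1 \land p2) vacuously: no world accessible from u forces the antecedent p1 \land \neg p3.
So the root u forces (p1 \land \neg p3) \to (p1 \land p2); the model is not a countermodel.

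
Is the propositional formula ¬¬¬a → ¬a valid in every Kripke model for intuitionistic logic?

This is triple-negation reduction, which is intuitionistically derivable.
Assume ¬¬¬a and suppose a. Then ¬¬a (double-negation introduction), contradicting ¬¬¬a. So ¬a.

Yes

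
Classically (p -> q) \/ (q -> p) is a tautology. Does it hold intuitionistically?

This is the Gödel–Dummett linearity axiom, which is not intuitionistically valid.
A Kripke countermodel: worlds u, v, w; order generated by u <= v, u <= w; atoms true at each world — u:{}; v:{p}; w:{q}.
u ||-/- (p -> q) \/ (q -> p): neither disjunct is forced at u.
u ||-/- p -> q: at the accessible world v, v ||- p but v ||-/- q.
v lacks atom q, so v ||-/- q.
So the root u does not force the formula.

No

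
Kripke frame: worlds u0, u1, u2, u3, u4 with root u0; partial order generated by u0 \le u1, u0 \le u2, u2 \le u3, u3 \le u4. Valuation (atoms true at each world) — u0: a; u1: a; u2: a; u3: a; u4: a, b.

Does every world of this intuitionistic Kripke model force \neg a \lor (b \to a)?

u0 \Vdash \neg a \lor (b \to a) via the disjunct b \to a.
Since the root u0 forces \neg a \lor (b \to a) and forcing is persistent (monotone upward), every world forces it.

Yes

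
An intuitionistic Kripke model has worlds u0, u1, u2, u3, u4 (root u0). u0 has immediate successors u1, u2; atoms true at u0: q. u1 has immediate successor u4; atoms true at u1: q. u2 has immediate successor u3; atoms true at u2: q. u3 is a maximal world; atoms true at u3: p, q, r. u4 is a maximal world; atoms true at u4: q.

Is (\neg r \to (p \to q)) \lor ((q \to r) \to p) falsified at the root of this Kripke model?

u0 \Vdash (\neg r \to (p \to q)) \lor ((q \to r) \to p) via the disjunct \neg r \to (p \to q).
So the root u0 forces (\neg r \to (p \to q)) \lor ((q \to r) \to p); the model is not a countermodel.

No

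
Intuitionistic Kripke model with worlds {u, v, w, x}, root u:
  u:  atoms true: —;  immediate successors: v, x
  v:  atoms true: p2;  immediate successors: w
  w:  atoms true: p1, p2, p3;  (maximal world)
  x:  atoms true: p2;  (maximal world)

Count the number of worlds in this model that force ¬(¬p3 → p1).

u: does not force it — u ⊮ ¬(¬p3 → p1) since v is accessible from u and v ⊩ ¬p3 → p1.
v: does not force it.
w: does not force it.
x: forces it.
Worlds forcing the formula: {x}.

1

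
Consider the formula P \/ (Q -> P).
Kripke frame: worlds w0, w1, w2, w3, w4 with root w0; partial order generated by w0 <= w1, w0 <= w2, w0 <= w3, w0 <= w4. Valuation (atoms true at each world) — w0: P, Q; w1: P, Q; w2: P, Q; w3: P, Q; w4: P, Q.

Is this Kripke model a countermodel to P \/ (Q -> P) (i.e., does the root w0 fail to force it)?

w0 ||- P \/ (Q -> P) via the disjunct P.
So the root w0 forces P \/ (Q -> P); the model is not a countermodel.

No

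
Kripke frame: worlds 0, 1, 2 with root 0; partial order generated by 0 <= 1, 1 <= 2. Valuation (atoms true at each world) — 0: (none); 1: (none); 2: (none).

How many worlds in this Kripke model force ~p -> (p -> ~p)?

3

0: forces it.
1: forces it.
2: forces it.
Worlds forcing the formula: {0, 1, 2}.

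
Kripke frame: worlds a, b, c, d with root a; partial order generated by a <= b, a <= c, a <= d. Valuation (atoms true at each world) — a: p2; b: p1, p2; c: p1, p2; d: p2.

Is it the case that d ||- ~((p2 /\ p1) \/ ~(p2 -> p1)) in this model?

No

d ||-/- ~((p2 /\ p1) \/ ~(p2 -> p1)) since d is accessible from d and d ||- (p2 /\ p1) \/ ~(p2 -> p1).
d ||- (p2 /\ p1) \/ ~(p2 -> p1) via the disjunct ~(p2 -> p1).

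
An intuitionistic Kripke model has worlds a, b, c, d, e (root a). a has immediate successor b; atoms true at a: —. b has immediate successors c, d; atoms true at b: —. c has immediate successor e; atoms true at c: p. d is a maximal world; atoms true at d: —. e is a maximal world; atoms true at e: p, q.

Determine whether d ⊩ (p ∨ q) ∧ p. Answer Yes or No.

d ⊮ (p ∨ q) ∧ p since d fails p ∨ q.

No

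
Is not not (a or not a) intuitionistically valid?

Yes

This is the double negation of excluded middle, which is intuitionistically derivable.
Assuming not (a or not a): from a we'd get a or not a, so not a; but then a or not a again — contradiction. Hence not not (a or not a).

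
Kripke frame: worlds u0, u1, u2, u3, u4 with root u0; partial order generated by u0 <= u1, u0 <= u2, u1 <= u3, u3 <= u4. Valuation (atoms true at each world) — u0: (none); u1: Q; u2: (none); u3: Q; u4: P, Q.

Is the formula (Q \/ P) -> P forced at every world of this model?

Not every world: u0 ||-/- (Q \/ P) -> P.
u0 ||-/- (Q \/ P) -> P: at the accessible world u1, u1 ||- Q \/ P but u1 ||-/- P.
u1 lacks atom P, so u1 ||-/- P.

No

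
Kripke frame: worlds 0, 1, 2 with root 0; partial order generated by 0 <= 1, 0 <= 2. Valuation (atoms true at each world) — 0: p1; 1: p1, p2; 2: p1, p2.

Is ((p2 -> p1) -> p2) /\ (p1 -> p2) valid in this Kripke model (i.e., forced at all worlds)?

No

Not every world: 0 ||-/- ((p2 -> p1) -> p2) /\ (p1 -> p2).
0 ||-/- ((p2 -> p1) -> p2) /\ (p1 -> p2) since 0 fails (p2 -> p1) -> p2.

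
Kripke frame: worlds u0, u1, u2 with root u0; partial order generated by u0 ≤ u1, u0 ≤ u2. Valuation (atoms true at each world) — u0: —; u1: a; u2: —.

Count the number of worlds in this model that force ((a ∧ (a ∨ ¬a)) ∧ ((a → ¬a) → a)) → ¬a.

1

u0: does not force it — u0 ⊮ ((a ∧ (a ∨ ¬a)) ∧ ((a → ¬a) → a)) → ¬a: at the accessible world u1, u1 ⊩ (a ∧ (a ∨ ¬a)) ∧ ((a → ¬a) → a) but u1 ⊮ ¬a.
u1: does not force it — u1 ⊮ ((a ∧ (a ∨ ¬a)) ∧ ((a → ¬a) → a)) → ¬a: already at u1 itself, u1 ⊩ (a ∧ (a ∨ ¬a)) ∧ ((a → ¬a) → a) but u1 ⊮ ¬a.
u2: forces it.
Worlds forcing the formula: {u2}.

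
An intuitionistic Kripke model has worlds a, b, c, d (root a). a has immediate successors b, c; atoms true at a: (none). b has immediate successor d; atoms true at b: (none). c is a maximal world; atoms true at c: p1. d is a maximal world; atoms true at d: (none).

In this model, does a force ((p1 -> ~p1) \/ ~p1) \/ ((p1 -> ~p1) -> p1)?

No

a ||-/- ((p1 -> ~p1) \/ ~p1) \/ ((p1 -> ~p1) -> p1): neither disjunct is forced at a.
a ||-/- (p1 -> ~p1) \/ ~p1: neither disjunct is forced at a.
a ||-/- p1 -> ~p1: at the accessible world c, c ||- p1 but c ||-/- ~p1.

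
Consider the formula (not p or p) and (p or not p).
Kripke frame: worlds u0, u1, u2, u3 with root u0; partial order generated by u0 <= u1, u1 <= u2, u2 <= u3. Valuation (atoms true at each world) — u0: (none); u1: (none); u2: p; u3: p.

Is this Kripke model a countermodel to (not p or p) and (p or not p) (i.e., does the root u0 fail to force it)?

Yes

u0 does not force (not p or p) and (p or not p) since u0 fails not p or p.
So the root u0 does not force (not p or p) and (p or not p); the model is a countermodel.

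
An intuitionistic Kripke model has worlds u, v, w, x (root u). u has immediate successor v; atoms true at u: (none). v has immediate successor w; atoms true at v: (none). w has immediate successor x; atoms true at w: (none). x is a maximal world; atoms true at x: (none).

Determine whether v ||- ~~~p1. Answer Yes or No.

Yes

v ||- ~~~p1: no world accessible from v forces ~~p1.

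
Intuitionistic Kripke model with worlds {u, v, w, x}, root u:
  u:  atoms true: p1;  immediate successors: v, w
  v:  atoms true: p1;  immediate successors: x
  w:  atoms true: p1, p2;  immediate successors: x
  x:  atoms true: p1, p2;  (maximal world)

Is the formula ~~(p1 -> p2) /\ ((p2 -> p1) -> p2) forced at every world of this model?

No

Not every world: u ||-/- ~~(p1 -> p2) /\ ((p2 -> p1) -> p2).
u ||-/- ~~(p1 -> p2) /\ ((p2 -> p1) -> p2) since u fails (p2 -> p1) -> p2.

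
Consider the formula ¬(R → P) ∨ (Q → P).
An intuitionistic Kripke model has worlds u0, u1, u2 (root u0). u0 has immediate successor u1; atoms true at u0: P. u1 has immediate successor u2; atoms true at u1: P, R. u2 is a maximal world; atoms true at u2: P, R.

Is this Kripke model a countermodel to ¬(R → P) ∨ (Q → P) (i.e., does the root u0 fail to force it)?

No

u0 ⊩ ¬(R → P) ∨ (Q → P) via the disjunct Q → P.
So the root u0 forces ¬(R → P) ∨ (Q → P); the model is not a countermodel.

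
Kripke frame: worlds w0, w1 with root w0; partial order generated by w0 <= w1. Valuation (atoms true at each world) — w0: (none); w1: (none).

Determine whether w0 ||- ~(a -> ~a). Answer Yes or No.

w0 ||-/- ~(a -> ~a) since w0 is accessible from w0 and w0 ||- a -> ~a.
w0 ||- a -> ~a vacuously: no world accessible from w0 forces the antecedent a.

No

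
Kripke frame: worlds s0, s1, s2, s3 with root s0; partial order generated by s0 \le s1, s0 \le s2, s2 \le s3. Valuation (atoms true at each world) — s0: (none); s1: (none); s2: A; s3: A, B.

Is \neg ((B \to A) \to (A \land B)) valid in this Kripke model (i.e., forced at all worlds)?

No

Not every world: s0 \nVdash \neg ((B \to A) \to (A \land B)).
s0 \nVdash \neg ((B \to A) \to (A \land B)) since s3 is accessible from s0 and s3 \Vdash (B \to A) \to (A \land B).
s3 \Vdash (B \to A) \to (A \land B): every world accessible from s3 that forces B \to A (namely s3) also forces A \land B.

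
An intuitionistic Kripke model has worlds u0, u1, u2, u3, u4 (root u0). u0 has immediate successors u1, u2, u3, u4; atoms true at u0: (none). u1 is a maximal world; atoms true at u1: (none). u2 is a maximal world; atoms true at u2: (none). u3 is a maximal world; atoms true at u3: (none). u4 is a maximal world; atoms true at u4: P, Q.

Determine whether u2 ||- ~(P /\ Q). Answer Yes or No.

u2 ||- ~(P /\ Q): no world accessible from u2 forces P /\ Q.

Yes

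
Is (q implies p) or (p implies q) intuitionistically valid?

No

This is the Gödel–Dummett linearity axiom, which is not intuitionistically valid.
A Kripke countermodel: worlds w0, w1, w2; order generated by w0 <= w1, w0 <= w2; atoms true at each world — w0:{}; w1:{q}; w2:{p}.
w0 does not force (q implies p) or (p implies q): neither disjunct is forced at w0.
w0 does not force q implies p: at the accessible world w1, w1 forces q but w1 does not force p.
w1 lacks atom p, so w1 does not force p.
So the root w0 does not force the formula.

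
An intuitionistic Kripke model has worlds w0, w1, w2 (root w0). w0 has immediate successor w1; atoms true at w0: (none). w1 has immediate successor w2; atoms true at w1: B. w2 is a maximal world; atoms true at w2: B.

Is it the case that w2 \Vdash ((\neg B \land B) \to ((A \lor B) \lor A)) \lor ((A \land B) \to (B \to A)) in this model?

Yes

w2 \Vdash ((\neg B \land B) \to ((A \lor B) \lor A)) \lor ((A \land B) \to (B \to A)) via the disjunct (\neg B \land B) \to ((A \lor B) \lor A).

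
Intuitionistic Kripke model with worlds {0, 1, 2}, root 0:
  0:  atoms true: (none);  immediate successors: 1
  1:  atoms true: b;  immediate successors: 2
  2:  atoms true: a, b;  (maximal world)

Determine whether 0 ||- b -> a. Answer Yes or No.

No

0 ||-/- b -> a: at the accessible world 1, 1 ||- b but 1 ||-/- a.
1 lacks atom a, so 1 ||-/- a.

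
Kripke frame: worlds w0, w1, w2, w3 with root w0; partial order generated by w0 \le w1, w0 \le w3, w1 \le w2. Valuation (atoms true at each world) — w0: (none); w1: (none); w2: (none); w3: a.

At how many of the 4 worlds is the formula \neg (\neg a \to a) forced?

2

w0: does not force it — w0 \nVdash \neg (\neg a \to a) since w3 is accessible from w0 and w3 \Vdash \neg a \to a.
w1: forces it.
w2: forces it.
w3: does not force it.
Worlds forcing the formula: {w1, w2}.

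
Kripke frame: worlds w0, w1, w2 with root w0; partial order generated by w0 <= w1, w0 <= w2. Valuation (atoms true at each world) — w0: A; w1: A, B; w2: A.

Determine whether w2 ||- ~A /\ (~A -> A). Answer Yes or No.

w2 ||-/- ~A /\ (~A -> A) since w2 fails ~A.

No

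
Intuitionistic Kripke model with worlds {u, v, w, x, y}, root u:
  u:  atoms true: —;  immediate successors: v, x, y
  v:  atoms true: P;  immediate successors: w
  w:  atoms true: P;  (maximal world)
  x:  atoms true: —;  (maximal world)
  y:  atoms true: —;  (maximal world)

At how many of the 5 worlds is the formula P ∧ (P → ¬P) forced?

u: does not force it — u ⊮ P ∧ (P → ¬P) since u fails P.
v: does not force it — v ⊮ P ∧ (P → ¬P) since v fails P → ¬P.
w: does not force it.
x: does not force it.
y: does not force it.
Worlds forcing the formula: { }.

0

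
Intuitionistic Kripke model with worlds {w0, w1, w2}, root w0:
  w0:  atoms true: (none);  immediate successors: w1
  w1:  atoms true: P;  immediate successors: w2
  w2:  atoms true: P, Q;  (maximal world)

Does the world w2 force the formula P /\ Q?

Yes

w2 ||- P /\ Q since w2 forces both conjuncts.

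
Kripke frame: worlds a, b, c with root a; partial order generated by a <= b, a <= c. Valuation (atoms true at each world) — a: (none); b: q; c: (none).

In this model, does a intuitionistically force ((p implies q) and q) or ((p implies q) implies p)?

a does not force ((p implies q) and q) or ((p implies q) implies p): neither disjunct is forced at a.
a does not force (p implies q) and q since a fails q.

No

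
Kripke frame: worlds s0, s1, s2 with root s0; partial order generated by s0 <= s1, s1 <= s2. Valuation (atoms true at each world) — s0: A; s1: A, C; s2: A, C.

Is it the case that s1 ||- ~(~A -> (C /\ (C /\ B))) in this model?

No

s1 ||-/- ~(~A -> (C /\ (C /\ B))) since s1 is accessible from s1 and s1 ||- ~A -> (C /\ (C /\ B)).
s1 ||- ~A -> (C /\ (C /\ B)) vacuously: no world accessible from s1 forces the antecedent ~A.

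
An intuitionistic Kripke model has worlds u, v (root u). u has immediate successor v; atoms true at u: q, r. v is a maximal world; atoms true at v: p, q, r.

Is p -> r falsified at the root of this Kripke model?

No

u ||- p -> r: every world accessible from u that forces p (namely v) also forces r.
So the root u forces p -> r; the model is not a countermodel.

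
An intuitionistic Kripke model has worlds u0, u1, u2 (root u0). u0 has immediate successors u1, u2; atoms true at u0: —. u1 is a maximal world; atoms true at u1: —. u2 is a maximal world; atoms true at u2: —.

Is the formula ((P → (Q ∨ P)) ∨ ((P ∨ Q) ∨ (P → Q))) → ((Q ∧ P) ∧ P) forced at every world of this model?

Not every world: u0 ⊮ ((P → (Q ∨ P)) ∨ ((P ∨ Q) ∨ (P → Q))) → ((Q ∧ P) ∧ P).
u0 ⊮ ((P → (Q ∨ P)) ∨ ((P ∨ Q) ∨ (P → Q))) → ((Q ∧ P) ∧ P): already at u0 itself, u0 ⊩ (P → (Q ∨ P)) ∨ ((P ∨ Q) ∨ (P → Q)) but u0 ⊮ (Q ∧ P) ∧ P.
u0 ⊮ (Q ∧ P) ∧ P since u0 fails Q ∧ P.

No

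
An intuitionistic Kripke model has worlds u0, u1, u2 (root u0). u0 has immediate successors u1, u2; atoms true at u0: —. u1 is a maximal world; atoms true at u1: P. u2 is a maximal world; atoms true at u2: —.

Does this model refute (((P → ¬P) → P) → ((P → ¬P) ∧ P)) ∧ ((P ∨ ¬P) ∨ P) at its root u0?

u0 ⊮ (((P → ¬P) → P) → ((P → ¬P) ∧ P)) ∧ ((P ∨ ¬P) ∨ P) since u0 fails ((P → ¬P) → P) → ((P → ¬P) ∧ P).
So the root u0 does not force (((P → ¬P) → P) → ((P → ¬P) ∧ P)) ∧ ((P ∨ ¬P) ∨ P); the model is a countermodel.

Yes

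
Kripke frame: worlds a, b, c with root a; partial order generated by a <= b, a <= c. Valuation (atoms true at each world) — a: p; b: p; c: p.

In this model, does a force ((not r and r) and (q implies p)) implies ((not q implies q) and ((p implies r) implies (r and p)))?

a forces ((not r and r) and (q implies p)) implies ((not q implies q) and ((p implies r) implies (r and p))) vacuously: no world accessible from a forces the antecedent (not r and r) and (q implies p).

Yes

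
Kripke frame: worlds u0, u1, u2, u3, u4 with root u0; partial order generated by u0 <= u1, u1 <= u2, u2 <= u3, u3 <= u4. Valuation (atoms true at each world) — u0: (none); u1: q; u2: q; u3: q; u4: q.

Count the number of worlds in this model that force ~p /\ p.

0

u0: does not force it — u0 ||-/- ~p /\ p since u0 fails p.
u1: does not force it — u1 ||-/- ~p /\ p since u1 fails p.
u2: does not force it.
u3: does not force it.
u4: does not force it.
Worlds forcing the formula: { }.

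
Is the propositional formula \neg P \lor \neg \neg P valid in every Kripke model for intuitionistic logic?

No

This is the weak law of excluded middle, which is not intuitionistically valid.
A Kripke countermodel: worlds s0, s1, s2; order generated by s0 \le s1, s0 \le s2; atoms true at each world — s0:{}; s1:{P}; s2:{}.
s0 \nVdash \neg P \lor \neg \neg P: neither disjunct is forced at s0.
s0 \nVdash \neg P since s1 is accessible from s0 and s1 \Vdash P.
So the root s0 does not force the formula.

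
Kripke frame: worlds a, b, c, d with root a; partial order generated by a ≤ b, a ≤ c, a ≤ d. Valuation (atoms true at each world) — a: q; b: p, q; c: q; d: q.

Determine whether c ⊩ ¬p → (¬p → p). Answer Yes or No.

c ⊮ ¬p → (¬p → p): already at c itself, c ⊩ ¬p but c ⊮ ¬p → p.
c ⊮ ¬p → p: already at c itself, c ⊩ ¬p but c ⊮ p.
c lacks atom p, so c ⊮ p.

No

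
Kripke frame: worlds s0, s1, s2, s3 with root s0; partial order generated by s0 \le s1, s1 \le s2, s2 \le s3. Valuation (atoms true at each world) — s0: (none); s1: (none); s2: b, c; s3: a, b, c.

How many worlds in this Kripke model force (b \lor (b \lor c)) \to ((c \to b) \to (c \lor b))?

4

s0: forces it.
s1: forces it.
s2: forces it.
s3: forces it.
Worlds forcing the formula: {s0, s1, s2, s3}.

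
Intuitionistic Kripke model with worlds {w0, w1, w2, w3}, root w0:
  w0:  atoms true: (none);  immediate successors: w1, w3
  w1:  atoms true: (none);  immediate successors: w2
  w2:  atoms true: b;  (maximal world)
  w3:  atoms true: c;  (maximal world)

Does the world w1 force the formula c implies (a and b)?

Yes

w1 forces c implies (a and b) vacuously: no world accessible from w1 forces the antecedent c.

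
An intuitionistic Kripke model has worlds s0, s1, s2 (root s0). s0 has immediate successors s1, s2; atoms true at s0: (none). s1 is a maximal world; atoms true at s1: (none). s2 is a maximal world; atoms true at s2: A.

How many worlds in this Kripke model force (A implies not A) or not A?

1

s0: does not force it — s0 does not force (A implies not A) or not A: neither disjunct is forced at s0.
s1: forces it.
s2: does not force it — s2 does not force (A implies not A) or not A: neither disjunct is forced at s2.
Worlds forcing the formula: {s1}.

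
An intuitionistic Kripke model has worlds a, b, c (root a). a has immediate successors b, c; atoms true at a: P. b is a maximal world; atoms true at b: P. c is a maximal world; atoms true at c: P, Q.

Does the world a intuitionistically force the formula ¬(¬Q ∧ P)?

a ⊮ ¬(¬Q ∧ P) since b is accessible from a and b ⊩ ¬Q ∧ P.
b ⊩ ¬Q ∧ P since b forces both conjuncts.

No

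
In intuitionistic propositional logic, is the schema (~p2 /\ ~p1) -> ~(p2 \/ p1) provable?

Yes

This is a constructively valid De Morgan direction (conjunction of negations to negated disjunction), which is intuitionistically derivable.
If both ~p2 and ~p1 hold at a world, no accessible world forces p2 or forces p1, so none forces p2 \/ p1.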